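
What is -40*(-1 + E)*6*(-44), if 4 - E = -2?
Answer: 52800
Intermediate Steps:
E = 6 (E = 4 - 1*(-2) = 4 + 2 = 6)
-40*(-1 + E)*6*(-44) = -40*(-1 + 6)*6*(-44) = -200*6*(-44) = -40*30*(-44) = -1200*(-44) = 52800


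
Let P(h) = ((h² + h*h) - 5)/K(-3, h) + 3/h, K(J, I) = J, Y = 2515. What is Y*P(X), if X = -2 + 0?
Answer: -12575/2 ≈ -6287.5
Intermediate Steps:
X = -2
P(h) = 5/3 + 3/h - 2*h²/3 (P(h) = ((h² + h*h) - 5)/(-3) + 3/h = ((h² + h²) - 5)*(-⅓) + 3/h = (2*h² - 5)*(-⅓) + 3/h = (-5 + 2*h²)*(-⅓) + 3/h = (5/3 - 2*h²/3) + 3/h = 5/3 + 3/h - 2*h²/3)
Y*P(X) = 2515*((⅓)*(9 - 2*(5 - 2*(-2)²))/(-2)) = 2515*((⅓)*(-½)*(9 - 2*(5 - 2*4))) = 2515*((⅓)*(-½)*(9 - 2*(5 - 8))) = 2515*((⅓)*(-½)*(9 - 2*(-3))) = 2515*((⅓)*(-½)*(9 + 6)) = 2515*((⅓)*(-½)*15) = 2515*(-5/2) = -12575/2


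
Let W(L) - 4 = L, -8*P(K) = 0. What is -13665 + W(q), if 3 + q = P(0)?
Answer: -13664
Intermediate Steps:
P(K) = 0 (P(K) = -1/8*0 = 0)
q = -3 (q = -3 + 0 = -3)
W(L) = 4 + L
-13665 + W(q) = -13665 + (4 - 3) = -13665 + 1 = -13664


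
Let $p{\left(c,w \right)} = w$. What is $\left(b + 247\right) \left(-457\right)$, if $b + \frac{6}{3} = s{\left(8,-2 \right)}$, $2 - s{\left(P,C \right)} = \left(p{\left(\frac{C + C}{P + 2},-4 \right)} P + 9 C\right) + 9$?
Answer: $-131616$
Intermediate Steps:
$s{\left(P,C \right)} = -7 - 9 C + 4 P$ ($s{\left(P,C \right)} = 2 - \left(\left(- 4 P + 9 C\right) + 9\right) = 2 - \left(9 - 4 P + 9 C\right) = -7 - 9 C + 4 P$)
$b = 41$ ($b = -2 - -43 = -2 + \left(-7 + 18 + 32\right) = -2 + 43 = 41$)
$\left(b + 247\right) \left(-457\right) = \left(41 + 247\right) \left(-457\right) = 288 \left(-457\right) = -131616$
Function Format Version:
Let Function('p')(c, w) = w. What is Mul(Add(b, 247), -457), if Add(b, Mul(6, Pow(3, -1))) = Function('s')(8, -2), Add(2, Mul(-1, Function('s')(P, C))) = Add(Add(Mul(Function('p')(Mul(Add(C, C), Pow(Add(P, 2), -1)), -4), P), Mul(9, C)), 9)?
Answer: -131616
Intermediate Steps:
Function('s')(P, C) = Add(-7, Mul(-9, C), Mul(4, P)) (Function('s')(P, C) = Add(2, Mul(-1, Add(Add(Mul(-4, P), Mul(9, C)), 9))) = Add(2, Mul(-1, Add(9, Mul(-4, P), Mul(9, C)))) = Add(2, Add(-9, Mul(-9, C), Mul(4, P))) = Add(-7, Mul(-9, C), Mul(4, P)))
b = 41 (b = Add(-2, Add(-7, Mul(-9, -2), Mul(4, 8))) = Add(-2, Add(-7, 18, 32)) = Add(-2, 43) = 41)
Mul(Add(b, 247), -457) = Mul(Add(41, 247), -457) = Mul(288, -457) = -131616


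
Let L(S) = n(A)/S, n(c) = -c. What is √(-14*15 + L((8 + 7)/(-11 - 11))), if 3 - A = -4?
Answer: 2*I*√11235/15 ≈ 14.133*I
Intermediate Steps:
A = 7 (A = 3 - 1*(-4) = 3 + 4 = 7)
L(S) = -7/S (L(S) = (-1*7)/S = -7/S)
√(-14*15 + L((8 + 7)/(-11 - 11))) = √(-14*15 - 7*(-11 - 11)/(8 + 7)) = √(-210 - 7/(15/(-22))) = √(-210 - 7/(15*(-1/22))) = √(-210 - 7/(-15/22)) = √(-210 - 7*(-22/15)) = √(-210 + 154/15) = √(-2996/15) = 2*I*√11235/15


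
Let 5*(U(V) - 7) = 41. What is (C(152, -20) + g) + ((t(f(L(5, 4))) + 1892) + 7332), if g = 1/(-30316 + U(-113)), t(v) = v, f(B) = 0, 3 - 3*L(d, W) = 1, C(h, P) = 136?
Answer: 1418077435/151504 ≈ 9360.0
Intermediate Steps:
U(V) = 76/5 (U(V) = 7 + (1/5)*41 = 7 + 41/5 = 76/5)
L(d, W) = 2/3 (L(d, W) = 1 - 1/3*1 = 1 - 1/3 = 2/3)
g = -5/151504 (g = 1/(-30316 + 76/5) = 1/(-151504/5) = -5/151504 ≈ -3.3002e-5)
(C(152, -20) + g) + ((t(f(L(5, 4))) + 1892) + 7332) = (136 - 5/151504) + ((0 + 1892) + 7332) = 20604539/151504 + (1892 + 7332) = 20604539/151504 + 9224 = 1418077435/151504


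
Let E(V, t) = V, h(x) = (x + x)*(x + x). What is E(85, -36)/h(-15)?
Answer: 17/180 ≈ 0.094444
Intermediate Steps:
h(x) = 4*x**2 (h(x) = (2*x)*(2*x) = 4*x**2)
E(85, -36)/h(-15) = 85/((4*(-15)**2)) = 85/((4*225)) = 85/900 = 85*(1/900) = 17/180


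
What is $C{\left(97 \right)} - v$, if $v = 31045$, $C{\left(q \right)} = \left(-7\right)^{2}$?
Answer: $-30996$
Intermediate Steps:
$C{\left(q \right)} = 49$
$C{\left(97 \right)} - v = 49 - 31045 = -30996$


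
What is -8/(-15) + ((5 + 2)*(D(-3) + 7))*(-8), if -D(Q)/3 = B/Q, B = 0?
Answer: -5872/15 ≈ -391.47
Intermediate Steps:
D(Q) = 0 (D(Q) = -0/Q = -3*0 = 0)
-8/(-15) + ((5 + 2)*(D(-3) + 7))*(-8) = -8/(-15) + ((5 + 2)*(0 + 7))*(-8) = -8*(-1/15) + (7*7)*(-8) = 8/15 + 49*(-8) = 8/15 - 392 = -5872/15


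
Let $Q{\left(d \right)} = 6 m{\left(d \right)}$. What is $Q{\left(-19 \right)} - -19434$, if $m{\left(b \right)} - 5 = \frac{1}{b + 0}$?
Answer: $\frac{369810}{19} \approx 19464.0$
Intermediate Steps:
$m{\left(b \right)} = 5 + \frac{1}{b}$ ($m{\left(b \right)} = 5 + \frac{1}{b + 0} = 5 + \frac{1}{b}$)
$Q{\left(d \right)} = 30 + \frac{6}{d}$ ($Q{\left(d \right)} = 6 \left(5 + \frac{1}{d}\right) = 30 + \frac{6}{d}$)
$Q{\left(-19 \right)} - -19434 = \left(30 + \frac{6}{-19}\right) - -19434 = \left(30 + 6 \left(- \frac{1}{19}\right)\right) + 19434 = \left(30 - \frac{6}{19}\right) + 19434 = \frac{564}{19} + 19434 = \frac{369810}{19}$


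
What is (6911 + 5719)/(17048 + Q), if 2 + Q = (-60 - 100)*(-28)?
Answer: 6315/10763 ≈ 0.58673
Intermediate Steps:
Q = 4478 (Q = -2 + (-60 - 100)*(-28) = -2 - 160*(-28) = -2 + 4480 = 4478)
(6911 + 5719)/(17048 + Q) = (6911 + 5719)/(17048 + 4478) = 12630/21526 = 12630*(1/21526) = 6315/10763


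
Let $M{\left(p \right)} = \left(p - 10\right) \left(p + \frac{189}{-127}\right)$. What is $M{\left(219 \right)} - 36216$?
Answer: $\frac{1173984}{127} \approx 9244.0$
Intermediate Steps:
$M{\left(p \right)} = \left(-10 + p\right) \left(- \frac{189}{127} + p\right)$ ($M{\left(p \right)} = \left(-10 + p\right) \left(p + 189 \left(- \frac{1}{127}\right)\right) = \left(-10 + p\right) \left(p - \frac{189}{127}\right) = \left(-10 + p\right) \left(- \frac{189}{127} + p\right)$)
$M{\left(219 \right)} - 36216 = \left(\frac{1890}{127} + 219^{2} - \frac{319521}{127}\right) - 36216 = \left(\frac{1890}{127} + 47961 - \frac{319521}{127}\right) - 36216 = \frac{5773416}{127} - 36216 = \frac{1173984}{127}$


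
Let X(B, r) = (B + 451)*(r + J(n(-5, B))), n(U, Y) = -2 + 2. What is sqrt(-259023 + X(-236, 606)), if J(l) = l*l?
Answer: I*sqrt(128733) ≈ 358.79*I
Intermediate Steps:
n(U, Y) = 0
J(l) = l**2
X(B, r) = r*(451 + B) (X(B, r) = (B + 451)*(r + 0**2) = (451 + B)*(r + 0) = (451 + B)*r = r*(451 + B))
sqrt(-259023 + X(-236, 606)) = sqrt(-259023 + 606*(451 - 236)) = sqrt(-259023 + 606*215) = sqrt(-259023 + 130290) = sqrt(-128733) = I*sqrt(128733)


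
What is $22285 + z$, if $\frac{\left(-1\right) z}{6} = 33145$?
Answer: $-176585$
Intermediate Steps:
$z = -198870$ ($z = \left(-6\right) 33145 = -198870$)
$22285 + z = 22285 - 198870 = -176585$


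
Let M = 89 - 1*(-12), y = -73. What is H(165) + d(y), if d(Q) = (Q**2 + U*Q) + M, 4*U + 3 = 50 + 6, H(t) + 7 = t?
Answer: 18483/4 ≈ 4620.8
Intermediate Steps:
H(t) = -7 + t
U = 53/4 (U = -3/4 + (50 + 6)/4 = -3/4 + (1/4)*56 = -3/4 + 14 = 53/4 ≈ 13.250)
M = 101 (M = 89 + 12 = 101)
d(Q) = 101 + Q**2 + 53*Q/4 (d(Q) = (Q**2 + 53*Q/4) + 101 = 101 + Q**2 + 53*Q/4)
H(165) + d(y) = (-7 + 165) + (101 + (-73)**2 + (53/4)*(-73)) = 158 + (101 + 5329 - 3869/4) = 158 + 17851/4 = 18483/4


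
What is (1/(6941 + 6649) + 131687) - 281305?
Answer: -2033308619/13590 ≈ -1.4962e+5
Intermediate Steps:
(1/(6941 + 6649) + 131687) - 281305 = (1/13590 + 131687) - 281305 = 1789626331/13590 - 281305 = -2033308619/13590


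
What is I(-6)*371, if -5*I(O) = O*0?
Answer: 0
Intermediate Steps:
I(O) = 0 (I(O) = -O*0/5 = -⅕*0 = 0)
I(-6)*371 = 0*371 = 0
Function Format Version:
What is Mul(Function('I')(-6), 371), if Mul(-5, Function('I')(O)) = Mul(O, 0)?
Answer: 0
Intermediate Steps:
Function('I')(O) = 0 (Function('I')(O) = Mul(Rational(-1, 5), Mul(O, 0)) = Mul(Rational(-1, 5), 0) = 0)
Mul(Function('I')(-6), 371) = Mul(0, 371) = 0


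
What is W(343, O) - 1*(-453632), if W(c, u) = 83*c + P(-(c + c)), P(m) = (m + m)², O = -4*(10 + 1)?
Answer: 2364485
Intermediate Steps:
O = -44 (O = -4*11 = -44)
P(m) = 4*m² (P(m) = (2*m)² = 4*m²)
W(c, u) = 16*c² + 83*c (W(c, u) = 83*c + 4*(-(c + c))² = 83*c + 4*(-2*c)² = 83*c + 4*(4*c²) = 83*c + 16*c² = 16*c² + 83*c)
W(343, O) - 1*(-453632) = 343*(83 + 16*343) - 1*(-453632) = 343*(83 + 5488) + 453632 = 343*5571 + 453632 = 1910853 + 453632 = 2364485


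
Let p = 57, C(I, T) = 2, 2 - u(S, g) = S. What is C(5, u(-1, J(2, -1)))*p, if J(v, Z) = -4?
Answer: 114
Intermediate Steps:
u(S, g) = 2 - S
C(5, u(-1, J(2, -1)))*p = 2*57 = 114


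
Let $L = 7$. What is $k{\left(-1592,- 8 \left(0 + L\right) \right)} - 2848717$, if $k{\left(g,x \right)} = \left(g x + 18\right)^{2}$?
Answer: $7948440183$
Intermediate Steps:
$k{\left(g,x \right)} = \left(18 + g x\right)^{2}$
$k{\left(-1592,- 8 \left(0 + L\right) \right)} - 2848717 = \left(18 - 1592 \left(- 8 \left(0 + 7\right)\right)\right)^{2} - 2848717 = \left(18 - 1592 \left(\left(-8\right) 7\right)\right)^{2} - 2848717 = \left(18 - -89152\right)^{2} - 2848717 = \left(18 + 89152\right)^{2} - 2848717 = 89170^{2} - 2848717 = 7951288900 - 2848717 = 7948440183$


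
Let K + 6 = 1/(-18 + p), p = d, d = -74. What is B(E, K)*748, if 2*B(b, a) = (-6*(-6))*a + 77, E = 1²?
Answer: -1199044/23 ≈ -52132.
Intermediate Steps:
p = -74
E = 1
K = -553/92 (K = -6 + 1/(-18 - 74) = -6 + 1/(-92) = -6 - 1/92 = -553/92 ≈ -6.0109)
B(b, a) = 77/2 + 18*a (B(b, a) = ((-6*(-6))*a + 77)/2 = (36*a + 77)/2 = (77 + 36*a)/2 = 77/2 + 18*a)
B(E, K)*748 = (77/2 + 18*(-553/92))*748 = (77/2 - 4977/46)*748 = -1603/23*748 = -1199044/23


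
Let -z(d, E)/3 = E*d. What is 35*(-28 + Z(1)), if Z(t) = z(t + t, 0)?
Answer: -980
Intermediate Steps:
z(d, E) = -3*E*d
Z(t) = 0 (Z(t) = -3*0*(t + t) = -3*0*2*t = 0)
35*(-28 + Z(1)) = 35*(-28 + 0) = 35*(-28) = -980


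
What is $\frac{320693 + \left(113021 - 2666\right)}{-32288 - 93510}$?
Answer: $- \frac{215524}{62899} \approx -3.4265$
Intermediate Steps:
$\frac{320693 + \left(113021 - 2666\right)}{-32288 - 93510} = \frac{320693 + \left(113021 - 2666\right)}{-125798} = \left(320693 + 110355\right) \left(- \frac{1}{125798}\right) = 431048 \left(- \frac{1}{125798}\right) = - \frac{215524}{62899}$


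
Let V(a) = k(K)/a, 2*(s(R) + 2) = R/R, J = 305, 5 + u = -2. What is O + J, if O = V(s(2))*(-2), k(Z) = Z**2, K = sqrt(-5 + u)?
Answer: 289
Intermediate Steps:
u = -7 (u = -5 - 2 = -7)
K = 2*I*sqrt(3) (K = sqrt(-5 - 7) = sqrt(-12) = 2*I*sqrt(3) ≈ 3.4641*I)
s(R) = -3/2 (s(R) = -2 + (R/R)/2 = -2 + (1/2)*1 = -2 + 1/2 = -3/2)
V(a) = -12/a (V(a) = (2*I*sqrt(3))**2/a = -12/a)
O = -16 (O = -12/(-3/2)*(-2) = -12*(-2/3)*(-2) = 8*(-2) = -16)
O + J = -16 + 305 = 289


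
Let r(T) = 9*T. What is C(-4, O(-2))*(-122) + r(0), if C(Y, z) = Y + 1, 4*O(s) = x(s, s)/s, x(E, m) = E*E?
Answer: 366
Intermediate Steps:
x(E, m) = E**2
O(s) = s/4 (O(s) = (s**2/s)/4 = s/4)
C(Y, z) = 1 + Y
C(-4, O(-2))*(-122) + r(0) = (1 - 4)*(-122) + 9*0 = -3*(-122) + 0 = 366 + 0 = 366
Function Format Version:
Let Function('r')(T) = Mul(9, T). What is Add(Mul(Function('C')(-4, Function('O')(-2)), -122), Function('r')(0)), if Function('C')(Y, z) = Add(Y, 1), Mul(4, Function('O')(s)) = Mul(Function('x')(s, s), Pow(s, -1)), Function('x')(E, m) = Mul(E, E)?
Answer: 366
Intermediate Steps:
Function('x')(E, m) = Pow(E, 2)
Function('O')(s) = Mul(Rational(1, 4), s) (Function('O')(s) = Mul(Rational(1, 4), Mul(Pow(s, 2), Pow(s, -1))) = Mul(Rational(1, 4), s))
Function('C')(Y, z) = Add(1, Y)
Add(Mul(Function('C')(-4, Function('O')(-2)), -122), Function('r')(0)) = Add(Mul(Add(1, -4), -122), Mul(9, 0)) = Add(Mul(-3, -122), 0) = Add(366, 0) = 366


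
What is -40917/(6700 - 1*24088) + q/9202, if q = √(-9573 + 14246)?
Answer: 593/252 + √4673/9202 ≈ 2.3606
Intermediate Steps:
q = √4673 ≈ 68.359
-40917/(6700 - 1*24088) + q/9202 = -40917/(6700 - 1*24088) + √4673/9202 = -40917/(6700 - 24088) + √4673*(1/9202) = -40917/(-17388) + √4673/9202 = -40917*(-1/17388) + √4673/9202 = 593/252 + √4673/9202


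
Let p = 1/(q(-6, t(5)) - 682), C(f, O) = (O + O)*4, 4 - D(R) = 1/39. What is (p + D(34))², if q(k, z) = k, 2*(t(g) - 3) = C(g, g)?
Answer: 11363773201/719956224 ≈ 15.784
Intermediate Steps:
D(R) = 155/39 (D(R) = 4 - 1/39 = 155/39)
C(f, O) = 8*O (C(f, O) = (2*O)*4 = 8*O)
t(g) = 3 + 4*g (t(g) = 3 + (8*g)/2 = 3 + 4*g)
p = -1/688 (p = 1/(-6 - 682) = 1/(-688) = -1/688 ≈ -0.0014535)
(p + D(34))² = (-1/688 + 155/39)² = (106601/26832)² = 11363773201/719956224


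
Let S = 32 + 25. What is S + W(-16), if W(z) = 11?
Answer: 68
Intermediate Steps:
S = 57
S + W(-16) = 57 + 11 = 68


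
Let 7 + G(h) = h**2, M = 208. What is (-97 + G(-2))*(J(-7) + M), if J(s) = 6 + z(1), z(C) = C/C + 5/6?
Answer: -64750/3 ≈ -21583.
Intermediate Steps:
z(C) = 11/6 (z(C) = 1 + 5*(1/6) = 1 + 5/6 = 11/6)
G(h) = -7 + h**2
J(s) = 47/6 (J(s) = 6 + 11/6 = 47/6)
(-97 + G(-2))*(J(-7) + M) = (-97 + (-7 + (-2)**2))*(47/6 + 208) = (-97 + (-7 + 4))*(1295/6) = (-97 - 3)*(1295/6) = -100*1295/6 = -64750/3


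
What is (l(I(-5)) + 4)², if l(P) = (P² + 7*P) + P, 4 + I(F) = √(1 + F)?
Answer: 256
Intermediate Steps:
I(F) = -4 + √(1 + F)
l(P) = P² + 8*P
(l(I(-5)) + 4)² = ((-4 + √(1 - 5))*(8 + (-4 + √(1 - 5))) + 4)² = ((-4 + √(-4))*(8 + (-4 + √(-4))) + 4)² = ((-4 + 2*I)*(8 + (-4 + 2*I)) + 4)² = ((-4 + 2*I)*(4 + 2*I) + 4)² = (4 + (-4 + 2*I)*(4 + 2*I))²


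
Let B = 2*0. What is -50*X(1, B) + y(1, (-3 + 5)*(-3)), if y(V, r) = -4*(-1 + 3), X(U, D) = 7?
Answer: -358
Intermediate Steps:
B = 0
y(V, r) = -8 (y(V, r) = -4*2 = -8)
-50*X(1, B) + y(1, (-3 + 5)*(-3)) = -50*7 - 8 = -350 - 8 = -358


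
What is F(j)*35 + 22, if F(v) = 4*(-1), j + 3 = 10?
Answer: -118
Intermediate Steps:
j = 7 (j = -3 + 10 = 7)
F(v) = -4
F(j)*35 + 22 = -4*35 + 22 = -140 + 22 = -118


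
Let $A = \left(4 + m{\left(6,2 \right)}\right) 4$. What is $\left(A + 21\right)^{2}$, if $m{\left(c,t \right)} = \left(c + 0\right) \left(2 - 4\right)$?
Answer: $121$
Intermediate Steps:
$m{\left(c,t \right)} = - 2 c$ ($m{\left(c,t \right)} = c \left(-2\right) = - 2 c$)
$A = -32$ ($A = \left(4 - 12\right) 4 = \left(-8\right) 4 = -32$)
$\left(A + 21\right)^{2} = \left(-32 + 21\right)^{2} = \left(-11\right)^{2} = 121$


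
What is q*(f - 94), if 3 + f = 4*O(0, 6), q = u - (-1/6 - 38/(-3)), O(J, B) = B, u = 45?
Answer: -4745/2 ≈ -2372.5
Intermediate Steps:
q = 65/2 (q = 45 - (-1/6 - 38/(-3)) = 45 - (-1*⅙ - 38*(-⅓)) = 45 - (-⅙ + 38/3) = 45 - 1*25/2 = 45 - 25/2 = 65/2 ≈ 32.500)
f = 21 (f = -3 + 4*6 = -3 + 24 = 21)
q*(f - 94) = 65*(21 - 94)/2 = (65/2)*(-73) = -4745/2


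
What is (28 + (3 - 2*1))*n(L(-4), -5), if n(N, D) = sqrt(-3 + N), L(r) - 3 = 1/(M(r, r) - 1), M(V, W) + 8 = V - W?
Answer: 29*I/3 ≈ 9.6667*I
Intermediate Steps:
M(V, W) = -8 + V - W (M(V, W) = -8 + (V - W) = -8 + V - W)
L(r) = 26/9 (L(r) = 3 + 1/((-8 + r - r) - 1) = 3 + 1/(-8 - 1) = 3 + 1/(-9) = 3 - 1/9 = 26/9)
(28 + (3 - 2*1))*n(L(-4), -5) = (28 + (3 - 2*1))*sqrt(-3 + 26/9) = (28 + (3 - 2))*sqrt(-1/9) = (28 + 1)*(I/3) = 29*(I/3) = 29*I/3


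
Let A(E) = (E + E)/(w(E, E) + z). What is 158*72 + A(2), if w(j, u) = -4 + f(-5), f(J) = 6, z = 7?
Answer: 102388/9 ≈ 11376.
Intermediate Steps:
w(j, u) = 2 (w(j, u) = -4 + 6 = 2)
A(E) = 2*E/9 (A(E) = (E + E)/(2 + 7) = (2*E)/9 = (2*E)*(1/9) = 2*E/9)
158*72 + A(2) = 158*72 + (2/9)*2 = 11376 + 4/9 = 102388/9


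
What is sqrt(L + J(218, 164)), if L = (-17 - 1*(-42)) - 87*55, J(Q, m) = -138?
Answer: I*sqrt(4898) ≈ 69.986*I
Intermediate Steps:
L = -4760 (L = (-17 + 42) - 4785 = 25 - 4785 = -4760)
sqrt(L + J(218, 164)) = sqrt(-4760 - 138) = sqrt(-4898) = I*sqrt(4898)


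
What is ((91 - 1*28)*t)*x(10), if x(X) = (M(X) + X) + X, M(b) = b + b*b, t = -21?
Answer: -171990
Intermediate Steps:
M(b) = b + b**2
x(X) = 2*X + X*(1 + X) (x(X) = (X*(1 + X) + X) + X = (X + X*(1 + X)) + X = 2*X + X*(1 + X))
((91 - 1*28)*t)*x(10) = ((91 - 1*28)*(-21))*(10*(3 + 10)) = ((91 - 28)*(-21))*(10*13) = (63*(-21))*130 = -1323*130 = -171990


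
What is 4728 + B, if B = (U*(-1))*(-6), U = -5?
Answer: 4698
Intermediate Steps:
B = -30 (B = -5*(-1)*(-6) = 5*(-6) = -30)
4728 + B = 4728 - 30 = 4698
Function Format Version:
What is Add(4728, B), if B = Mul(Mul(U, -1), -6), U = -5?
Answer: 4698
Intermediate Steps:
B = -30 (B = Mul(Mul(-5, -1), -6) = Mul(5, -6) = -30)
Add(4728, B) = Add(4728, -30) = 4698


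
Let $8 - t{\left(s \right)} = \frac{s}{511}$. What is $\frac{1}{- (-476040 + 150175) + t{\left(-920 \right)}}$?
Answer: $\frac{511}{166522023} \approx 3.0687 \cdot 10^{-6}$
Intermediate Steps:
$t{\left(s \right)} = 8 - \frac{s}{511}$
$\frac{1}{- (-476040 + 150175) + t{\left(-920 \right)}} = \frac{1}{- (-476040 + 150175) + \left(8 - - \frac{920}{511}\right)} = \frac{1}{\left(-1\right) \left(-325865\right) + \left(8 + \frac{920}{511}\right)} = \frac{1}{325865 + \frac{5008}{511}} = \frac{1}{\frac{166522023}{511}} = \frac{511}{166522023}$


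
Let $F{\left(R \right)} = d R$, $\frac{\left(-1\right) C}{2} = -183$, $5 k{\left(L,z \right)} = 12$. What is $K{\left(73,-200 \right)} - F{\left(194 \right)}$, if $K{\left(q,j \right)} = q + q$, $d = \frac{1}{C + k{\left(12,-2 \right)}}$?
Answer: $\frac{133981}{921} \approx 145.47$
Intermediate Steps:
$k{\left(L,z \right)} = \frac{12}{5}$ ($k{\left(L,z \right)} = \frac{1}{5} \cdot 12 = \frac{12}{5}$)
$C = 366$ ($C = \left(-2\right) \left(-183\right) = 366$)
$d = \frac{5}{1842}$ ($d = \frac{1}{366 + \frac{12}{5}} = \frac{1}{\frac{1842}{5}} = \frac{5}{1842} \approx 0.0027144$)
$K{\left(q,j \right)} = 2 q$
$F{\left(R \right)} = \frac{5 R}{1842}$
$K{\left(73,-200 \right)} - F{\left(194 \right)} = 2 \cdot 73 - \frac{5}{1842} \cdot 194 = 146 - \frac{485}{921} = \frac{133981}{921}$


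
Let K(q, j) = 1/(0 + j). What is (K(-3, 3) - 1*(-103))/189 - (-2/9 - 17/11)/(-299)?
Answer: 1008565/1864863 ≈ 0.54082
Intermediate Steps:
K(q, j) = 1/j
(K(-3, 3) - 1*(-103))/189 - (-2/9 - 17/11)/(-299) = (1/3 - 1*(-103))/189 - (-2/9 - 17/11)/(-299) = (⅓ + 103)*(1/189) - (-2*⅑ - 17*1/11)*(-1/299) = (310/3)*(1/189) - (-2/9 - 17/11)*(-1/299) = 310/567 - 1*(-175/99)*(-1/299) = 310/567 + (175/99)*(-1/299) = 310/567 - 175/29601 = 1008565/1864863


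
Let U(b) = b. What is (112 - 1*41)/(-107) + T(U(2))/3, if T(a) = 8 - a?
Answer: 143/107 ≈ 1.3364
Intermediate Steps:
(112 - 1*41)/(-107) + T(U(2))/3 = (112 - 1*41)/(-107) + (8 - 1*2)/3 = (112 - 41)*(-1/107) + (8 - 2)*(1/3) = 71*(-1/107) + 6*(1/3) = -71/107 + 2 = 143/107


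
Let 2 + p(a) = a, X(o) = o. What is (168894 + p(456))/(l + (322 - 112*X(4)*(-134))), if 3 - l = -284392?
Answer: 169348/344749 ≈ 0.49122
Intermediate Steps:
l = 284395 (l = 3 - 1*(-284392) = 3 + 284392 = 284395)
p(a) = -2 + a
(168894 + p(456))/(l + (322 - 112*X(4)*(-134))) = (168894 + (-2 + 456))/(284395 + (322 - 112*4*(-134))) = (168894 + 454)/(284395 + (322 - 448*(-134))) = 169348/(284395 + (322 + 60032)) = 169348/(284395 + 60354) = 169348/344749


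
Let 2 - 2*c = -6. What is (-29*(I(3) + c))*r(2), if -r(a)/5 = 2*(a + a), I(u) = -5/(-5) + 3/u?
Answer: 6960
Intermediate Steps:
I(u) = 1 + 3/u (I(u) = -5*(-⅕) + 3/u = 1 + 3/u)
c = 4 (c = 1 - ½*(-6) = 1 + 3 = 4)
r(a) = -20*a (r(a) = -10*(a + a) = -10*2*a = -20*a)
(-29*(I(3) + c))*r(2) = (-29*((3 + 3)/3 + 4))*(-20*2) = -29*((⅓)*6 + 4)*(-40) = -29*(2 + 4)*(-40) = -29*6*(-40) = -174*(-40) = 6960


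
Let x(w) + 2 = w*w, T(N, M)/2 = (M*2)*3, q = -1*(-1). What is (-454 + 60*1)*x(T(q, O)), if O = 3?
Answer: -509836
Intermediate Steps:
q = 1
T(N, M) = 12*M (T(N, M) = 2*((M*2)*3) = 2*((2*M)*3) = 2*(6*M) = 12*M)
x(w) = -2 + w**2 (x(w) = -2 + w*w = -2 + w**2)
(-454 + 60*1)*x(T(q, O)) = (-454 + 60*1)*(-2 + (12*3)**2) = (-454 + 60)*(-2 + 36**2) = -394*(-2 + 1296) = -394*1294 = -509836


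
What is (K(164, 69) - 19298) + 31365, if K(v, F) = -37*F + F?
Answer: 9583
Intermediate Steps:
K(v, F) = -36*F
(K(164, 69) - 19298) + 31365 = (-36*69 - 19298) + 31365 = (-2484 - 19298) + 31365 = -21782 + 31365 = 9583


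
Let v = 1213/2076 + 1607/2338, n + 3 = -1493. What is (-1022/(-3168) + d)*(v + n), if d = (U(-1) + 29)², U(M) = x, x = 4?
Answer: -6259156746862207/3844120896 ≈ -1.6282e+6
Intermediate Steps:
n = -1496 (n = -3 - 1493 = -1496)
U(M) = 4
v = 3086063/2426844 (v = 1213*(1/2076) + 1607*(1/2338) = 1213/2076 + 1607/2338 = 3086063/2426844 ≈ 1.2716)
d = 1089 (d = (4 + 29)² = 33² = 1089)
(-1022/(-3168) + d)*(v + n) = (-1022/(-3168) + 1089)*(3086063/2426844 - 1496) = (-1022*(-1/3168) + 1089)*(-3627472561/2426844) = (511/1584 + 1089)*(-3627472561/2426844) = (1725487/1584)*(-3627472561/2426844) = -6259156746862207/3844120896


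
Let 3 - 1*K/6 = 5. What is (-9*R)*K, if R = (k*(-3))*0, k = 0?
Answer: 0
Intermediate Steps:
K = -12 (K = 18 - 6*5 = 18 - 30 = -12)
R = 0 (R = (0*(-3))*0 = 0*0 = 0)
(-9*R)*K = -9*0*(-12) = 0*(-12) = 0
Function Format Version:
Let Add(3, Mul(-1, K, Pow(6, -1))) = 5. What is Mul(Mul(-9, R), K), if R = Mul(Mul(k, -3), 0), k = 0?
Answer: 0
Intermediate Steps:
K = -12 (K = Add(18, Mul(-6, 5)) = Add(18, -30) = -12)
R = 0 (R = Mul(Mul(0, -3), 0) = Mul(0, 0) = 0)
Mul(Mul(-9, R), K) = Mul(Mul(-9, 0), -12) = Mul(0, -12) = 0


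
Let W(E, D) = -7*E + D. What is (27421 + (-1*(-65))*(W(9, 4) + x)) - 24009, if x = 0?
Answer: -423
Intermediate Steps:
W(E, D) = D - 7*E
(27421 + (-1*(-65))*(W(9, 4) + x)) - 24009 = (27421 + (-1*(-65))*((4 - 7*9) + 0)) - 24009 = (27421 + 65*((4 - 63) + 0)) - 24009 = (27421 + 65*(-59 + 0)) - 24009 = (27421 + 65*(-59)) - 24009 = (27421 - 3835) - 24009 = 23586 - 24009 = -423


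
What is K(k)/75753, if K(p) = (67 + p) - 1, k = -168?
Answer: -34/25251 ≈ -0.0013465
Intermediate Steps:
K(p) = 66 + p
K(k)/75753 = (66 - 168)/75753 = -102*1/75753 = -34/25251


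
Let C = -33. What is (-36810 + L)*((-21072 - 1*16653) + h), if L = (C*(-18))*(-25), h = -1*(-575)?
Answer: 1919169000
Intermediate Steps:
h = 575
L = -14850 (L = -33*(-18)*(-25) = 594*(-25) = -14850)
(-36810 + L)*((-21072 - 1*16653) + h) = (-36810 - 14850)*((-21072 - 1*16653) + 575) = -51660*((-21072 - 16653) + 575) = -51660*(-37725 + 575) = -51660*(-37150) = 1919169000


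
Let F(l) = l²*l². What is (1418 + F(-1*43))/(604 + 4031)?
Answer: 1140073/1545 ≈ 737.91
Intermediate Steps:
F(l) = l⁴
(1418 + F(-1*43))/(604 + 4031) = (1418 + (-1*43)⁴)/(604 + 4031) = (1418 + (-43)⁴)/4635 = (1418 + 3418801)*(1/4635) = 3420219*(1/4635) = 1140073/1545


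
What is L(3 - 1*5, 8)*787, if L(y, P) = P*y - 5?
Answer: -16527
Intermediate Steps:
L(y, P) = -5 + P*y
L(3 - 1*5, 8)*787 = (-5 + 8*(3 - 1*5))*787 = (-5 + 8*(3 - 5))*787 = (-5 + 8*(-2))*787 = (-5 - 16)*787 = -21*787 = -16527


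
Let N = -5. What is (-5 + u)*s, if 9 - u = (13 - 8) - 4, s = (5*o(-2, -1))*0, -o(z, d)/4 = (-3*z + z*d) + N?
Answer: 0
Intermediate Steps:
o(z, d) = 20 + 12*z - 4*d*z (o(z, d) = -4*((-3*z + z*d) - 5) = -4*((-3*z + d*z) - 5) = -4*(-5 - 3*z + d*z) = 20 + 12*z - 4*d*z)
s = 0 (s = (5*(20 + 12*(-2) - 4*(-1)*(-2)))*0 = (5*(20 - 24 - 8))*0 = (5*(-12))*0 = -60*0 = 0)
u = 8 (u = 9 - ((13 - 8) - 4) = 9 - (5 - 4) = 9 - 1*1 = 9 - 1 = 8)
(-5 + u)*s = (-5 + 8)*0 = 3*0 = 0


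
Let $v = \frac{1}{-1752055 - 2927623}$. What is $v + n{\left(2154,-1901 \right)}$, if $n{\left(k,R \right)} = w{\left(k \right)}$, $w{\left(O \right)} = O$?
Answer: $\frac{10080026411}{4679678} \approx 2154.0$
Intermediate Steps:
$n{\left(k,R \right)} = k$
$v = - \frac{1}{4679678}$ ($v = \frac{1}{-4679678} = - \frac{1}{4679678} \approx -2.1369 \cdot 10^{-7}$)
$v + n{\left(2154,-1901 \right)} = - \frac{1}{4679678} + 2154 = \frac{10080026411}{4679678}$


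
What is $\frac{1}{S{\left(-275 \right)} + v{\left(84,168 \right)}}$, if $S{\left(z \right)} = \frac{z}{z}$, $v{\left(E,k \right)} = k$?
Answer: $\frac{1}{169} \approx 0.0059172$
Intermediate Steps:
$S{\left(z \right)} = 1$
$\frac{1}{S{\left(-275 \right)} + v{\left(84,168 \right)}} = \frac{1}{1 + 168} = \frac{1}{169}$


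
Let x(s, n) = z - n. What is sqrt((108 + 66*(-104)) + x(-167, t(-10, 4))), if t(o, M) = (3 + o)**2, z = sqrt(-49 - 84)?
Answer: sqrt(-6805 + I*sqrt(133)) ≈ 0.0699 + 82.492*I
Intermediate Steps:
z = I*sqrt(133) (z = sqrt(-133) = I*sqrt(133) ≈ 11.533*I)
x(s, n) = -n + I*sqrt(133) (x(s, n) = I*sqrt(133) - n = -n + I*sqrt(133))
sqrt((108 + 66*(-104)) + x(-167, t(-10, 4))) = sqrt((108 + 66*(-104)) + (-(3 - 10)**2 + I*sqrt(133))) = sqrt((108 - 6864) + (-1*(-7)**2 + I*sqrt(133))) = sqrt(-6756 + (-1*49 + I*sqrt(133))) = sqrt(-6756 + (-49 + I*sqrt(133))) = sqrt(-6805 + I*sqrt(133))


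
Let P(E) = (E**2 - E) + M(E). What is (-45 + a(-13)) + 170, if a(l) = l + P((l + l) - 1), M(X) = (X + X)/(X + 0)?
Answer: 870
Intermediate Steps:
M(X) = 2 (M(X) = (2*X)/X = 2)
P(E) = 2 + E**2 - E (P(E) = (E**2 - E) + 2 = 2 + E**2 - E)
a(l) = 3 + (-1 + 2*l)**2 - l (a(l) = l + (2 + ((l + l) - 1)**2 - ((l + l) - 1)) = l + (2 + (2*l - 1)**2 - (2*l - 1)) = l + (2 + (-1 + 2*l)**2 - (-1 + 2*l)) = l + (2 + (-1 + 2*l)**2 + (1 - 2*l)) = l + (3 + (-1 + 2*l)**2 - 2*l) = 3 + (-1 + 2*l)**2 - l)
(-45 + a(-13)) + 170 = (-45 + (3 + (-1 + 2*(-13))**2 - 1*(-13))) + 170 = (-45 + (3 + (-1 - 26)**2 + 13)) + 170 = (-45 + (3 + (-27)**2 + 13)) + 170 = (-45 + (3 + 729 + 13)) + 170 = (-45 + 745) + 170 = 700 + 170 = 870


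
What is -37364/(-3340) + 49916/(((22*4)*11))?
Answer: 12680487/202070 ≈ 62.753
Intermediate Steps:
-37364/(-3340) + 49916/(((22*4)*11)) = -37364*(-1/3340) + 49916/((88*11)) = 9341/835 + 49916/968 = 9341/835 + 49916*(1/968) = 9341/835 + 12479/242 = 12680487/202070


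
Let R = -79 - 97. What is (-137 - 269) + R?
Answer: -582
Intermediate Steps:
R = -176
(-137 - 269) + R = (-137 - 269) - 176 = -406 - 176 = -582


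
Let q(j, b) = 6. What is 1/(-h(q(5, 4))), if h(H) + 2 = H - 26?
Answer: 1/22 ≈ 0.045455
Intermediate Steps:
h(H) = -28 + H (h(H) = -2 + (H - 26) = -2 + (-26 + H) = -28 + H)
1/(-h(q(5, 4))) = 1/(-(-28 + 6)) = 1/(-1*(-22)) = 1/22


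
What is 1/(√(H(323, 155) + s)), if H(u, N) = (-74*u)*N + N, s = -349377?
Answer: -I*√28153/337836 ≈ -0.00049666*I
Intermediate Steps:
H(u, N) = N - 74*N*u (H(u, N) = -74*N*u + N = N - 74*N*u)
1/(√(H(323, 155) + s)) = 1/(√(155*(1 - 74*323) - 349377)) = 1/(√(155*(1 - 23902) - 349377)) = 1/(√(155*(-23901) - 349377)) = 1/(√(-3704655 - 349377)) = 1/(√(-4054032)) = 1/(12*I*√28153) = -I*√28153/337836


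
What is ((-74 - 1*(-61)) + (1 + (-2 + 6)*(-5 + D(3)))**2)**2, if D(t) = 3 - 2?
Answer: 44944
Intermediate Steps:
D(t) = 1
((-74 - 1*(-61)) + (1 + (-2 + 6)*(-5 + D(3)))**2)**2 = ((-74 - 1*(-61)) + (1 + (-2 + 6)*(-5 + 1))**2)**2 = ((-74 + 61) + (1 + 4*(-4))**2)**2 = (-13 + (1 - 16)**2)**2 = (-13 + (-15)**2)**2 = (-13 + 225)**2 = 212**2 = 44944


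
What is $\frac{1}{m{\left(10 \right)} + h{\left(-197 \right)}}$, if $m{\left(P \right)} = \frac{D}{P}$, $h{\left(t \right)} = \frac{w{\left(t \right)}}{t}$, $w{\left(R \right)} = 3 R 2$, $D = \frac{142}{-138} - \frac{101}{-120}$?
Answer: $\frac{27600}{165083} \approx 0.16719$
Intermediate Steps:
$D = - \frac{517}{2760}$ ($D = 142 \left(- \frac{1}{138}\right) - - \frac{101}{120} = - \frac{71}{69} + \frac{101}{120} = - \frac{517}{2760} \approx -0.18732$)
$w{\left(R \right)} = 6 R$
$h{\left(t \right)} = 6$ ($h{\left(t \right)} = \frac{6 t}{t} = 6$)
$m{\left(P \right)} = - \frac{517}{2760 P}$
$\frac{1}{m{\left(10 \right)} + h{\left(-197 \right)}} = \frac{1}{- \frac{517}{2760 \cdot 10} + 6} = \frac{1}{\left(- \frac{517}{2760}\right) \frac{1}{10} + 6} = \frac{1}{- \frac{517}{27600} + 6} = \frac{1}{\frac{165083}{27600}} = \frac{27600}{165083}$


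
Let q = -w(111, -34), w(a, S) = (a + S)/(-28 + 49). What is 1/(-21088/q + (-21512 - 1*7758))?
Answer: -11/258706 ≈ -4.2519e-5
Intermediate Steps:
w(a, S) = S/21 + a/21 (w(a, S) = (S + a)/21 = (S + a)*(1/21) = S/21 + a/21)
q = -11/3 (q = -((1/21)*(-34) + (1/21)*111) = -(-34/21 + 37/7) = -1*11/3 = -11/3 ≈ -3.6667)
1/(-21088/q + (-21512 - 1*7758)) = 1/(-21088/(-11/3) + (-21512 - 1*7758)) = 1/(-21088*(-3/11) + (-21512 - 7758)) = 1/(63264/11 - 29270) = 1/(-258706/11) = -11/258706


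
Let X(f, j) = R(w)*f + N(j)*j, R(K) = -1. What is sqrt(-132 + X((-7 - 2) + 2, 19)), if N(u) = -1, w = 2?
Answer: 12*I ≈ 12.0*I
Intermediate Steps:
X(f, j) = -f - j
sqrt(-132 + X((-7 - 2) + 2, 19)) = sqrt(-132 + (-((-7 - 2) + 2) - 1*19)) = sqrt(-132 + (-(-9 + 2) - 19)) = sqrt(-132 + (-1*(-7) - 19)) = sqrt(-132 + (7 - 19)) = sqrt(-132 - 12) = sqrt(-144) = 12*I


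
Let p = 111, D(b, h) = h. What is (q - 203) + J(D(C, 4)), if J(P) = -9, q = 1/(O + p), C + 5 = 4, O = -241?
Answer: -27561/130 ≈ -212.01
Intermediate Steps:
C = -1 (C = -5 + 4 = -1)
q = -1/130 (q = 1/(-241 + 111) = 1/(-130) = -1/130 ≈ -0.0076923)
(q - 203) + J(D(C, 4)) = (-1/130 - 203) - 9 = -26391/130 - 9 = -27561/130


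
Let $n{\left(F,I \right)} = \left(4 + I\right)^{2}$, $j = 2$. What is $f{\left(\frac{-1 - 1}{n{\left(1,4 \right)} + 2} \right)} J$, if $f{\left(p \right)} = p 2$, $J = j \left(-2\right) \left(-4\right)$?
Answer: $- \frac{32}{33} \approx -0.9697$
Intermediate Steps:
$J = 16$ ($J = 2 \left(-2\right) \left(-4\right) = \left(-4\right) \left(-4\right) = 16$)
$f{\left(p \right)} = 2 p$
$f{\left(\frac{-1 - 1}{n{\left(1,4 \right)} + 2} \right)} J = 2 \frac{-1 - 1}{\left(4 + 4\right)^{2} + 2} \cdot 16 = 2 \left(- \frac{2}{8^{2} + 2}\right) 16 = 2 \left(- \frac{2}{64 + 2}\right) 16 = 2 \left(- \frac{2}{66}\right) 16 = 2 \left(\left(-2\right) \frac{1}{66}\right) 16 = 2 \left(- \frac{1}{33}\right) 16 = \left(- \frac{2}{33}\right) 16 = - \frac{32}{33}$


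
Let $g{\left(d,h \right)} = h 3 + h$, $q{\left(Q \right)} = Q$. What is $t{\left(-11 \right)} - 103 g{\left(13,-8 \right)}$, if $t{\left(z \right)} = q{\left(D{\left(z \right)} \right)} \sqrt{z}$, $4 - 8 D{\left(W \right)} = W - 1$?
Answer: $3296 + 2 i \sqrt{11} \approx 3296.0 + 6.6332 i$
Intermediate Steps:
$D{\left(W \right)} = \frac{5}{8} - \frac{W}{8}$ ($D{\left(W \right)} = \frac{1}{2} - \frac{W - 1}{8} = \frac{1}{2} - \frac{-1 + W}{8} = \frac{1}{2} - \left(- \frac{1}{8} + \frac{W}{8}\right) = \frac{5}{8} - \frac{W}{8}$)
$t{\left(z \right)} = \sqrt{z} \left(\frac{5}{8} - \frac{z}{8}\right)$ ($t{\left(z \right)} = \left(\frac{5}{8} - \frac{z}{8}\right) \sqrt{z} = \sqrt{z} \left(\frac{5}{8} - \frac{z}{8}\right)$)
$g{\left(d,h \right)} = 4 h$ ($g{\left(d,h \right)} = 3 h + h = 4 h$)
$t{\left(-11 \right)} - 103 g{\left(13,-8 \right)} = \frac{\sqrt{-11} \left(5 - -11\right)}{8} - 103 \cdot 4 \left(-8\right) = \frac{i \sqrt{11} \left(5 + 11\right)}{8} - -3296 = \frac{1}{8} i \sqrt{11} \cdot 16 + 3296 = 2 i \sqrt{11} + 3296 = 3296 + 2 i \sqrt{11}$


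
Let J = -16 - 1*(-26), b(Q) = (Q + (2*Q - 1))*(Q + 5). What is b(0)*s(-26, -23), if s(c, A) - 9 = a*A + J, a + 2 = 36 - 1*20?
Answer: 1515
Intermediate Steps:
a = 14 (a = -2 + (36 - 1*20) = -2 + (36 - 20) = -2 + 16 = 14)
b(Q) = (-1 + 3*Q)*(5 + Q) (b(Q) = (Q + (-1 + 2*Q))*(5 + Q) = (-1 + 3*Q)*(5 + Q))
J = 10 (J = -16 + 26 = 10)
s(c, A) = 19 + 14*A (s(c, A) = 9 + (14*A + 10) = 9 + (10 + 14*A) = 19 + 14*A)
b(0)*s(-26, -23) = (-5 + 3*0² + 14*0)*(19 + 14*(-23)) = (-5 + 3*0 + 0)*(19 - 322) = (-5 + 0 + 0)*(-303) = -5*(-303) = 1515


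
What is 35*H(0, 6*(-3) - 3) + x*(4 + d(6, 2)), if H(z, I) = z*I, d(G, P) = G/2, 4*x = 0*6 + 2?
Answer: 7/2 ≈ 3.5000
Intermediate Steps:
x = ½ (x = (0*6 + 2)/4 = (0 + 2)/4 = (¼)*2 = ½ ≈ 0.50000)
d(G, P) = G/2 (d(G, P) = G*(½) = G/2)
H(z, I) = I*z
35*H(0, 6*(-3) - 3) + x*(4 + d(6, 2)) = 35*((6*(-3) - 3)*0) + (4 + (½)*6)/2 = 35*((-18 - 3)*0) + (4 + 3)/2 = 35*(-21*0) + (½)*7 = 35*0 + 7/2 = 0 + 7/2 = 7/2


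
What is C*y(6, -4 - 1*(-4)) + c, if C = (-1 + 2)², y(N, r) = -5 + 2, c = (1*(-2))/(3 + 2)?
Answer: -17/5 ≈ -3.4000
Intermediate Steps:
c = -⅖ (c = -2/5 = -2*⅕ = -⅖ ≈ -0.40000)
y(N, r) = -3
C = 1 (C = 1² = 1)
C*y(6, -4 - 1*(-4)) + c = 1*(-3) - ⅖ = -3 - ⅖ = -17/5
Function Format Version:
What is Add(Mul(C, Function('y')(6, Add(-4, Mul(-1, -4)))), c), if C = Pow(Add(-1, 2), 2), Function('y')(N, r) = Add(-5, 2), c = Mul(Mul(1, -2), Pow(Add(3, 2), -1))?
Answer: Rational(-17, 5) ≈ -3.4000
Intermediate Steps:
c = Rational(-2, 5) (c = Mul(-2, Pow(5, -1)) = Mul(-2, Rational(1, 5)) = Rational(-2, 5) ≈ -0.40000)
Function('y')(N, r) = -3
C = 1 (C = Pow(1, 2) = 1)
Add(Mul(C, Function('y')(6, Add(-4, Mul(-1, -4)))), c) = Add(Mul(1, -3), Rational(-2, 5)) = Add(-3, Rational(-2, 5)) = Rational(-17, 5)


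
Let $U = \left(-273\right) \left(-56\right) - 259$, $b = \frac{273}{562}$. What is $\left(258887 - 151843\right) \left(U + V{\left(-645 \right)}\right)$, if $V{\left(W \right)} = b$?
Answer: $\frac{452077373062}{281} \approx 1.6088 \cdot 10^{9}$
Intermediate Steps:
$b = \frac{273}{562}$ ($b = 273 \cdot \frac{1}{562} = \frac{273}{562} \approx 0.48576$)
$V{\left(W \right)} = \frac{273}{562}$
$U = 15029$ ($U = 15288 - 259 = 15029$)
$\left(258887 - 151843\right) \left(U + V{\left(-645 \right)}\right) = \left(258887 - 151843\right) \left(15029 + \frac{273}{562}\right) = 107044 \cdot \frac{8446571}{562} = \frac{452077373062}{281}$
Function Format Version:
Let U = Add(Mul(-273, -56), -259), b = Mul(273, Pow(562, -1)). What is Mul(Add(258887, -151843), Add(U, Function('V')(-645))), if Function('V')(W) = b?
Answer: Rational(452077373062, 281) ≈ 1.6088e+9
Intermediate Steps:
b = Rational(273, 562) (b = Mul(273, Rational(1, 562)) = Rational(273, 562) ≈ 0.48576)
Function('V')(W) = Rational(273, 562)
U = 15029 (U = Add(15288, -259) = 15029)
Mul(Add(258887, -151843), Add(U, Function('V')(-645))) = Mul(Add(258887, -151843), Add(15029, Rational(273, 562))) = Mul(107044, Rational(8446571, 562)) = Rational(452077373062, 281)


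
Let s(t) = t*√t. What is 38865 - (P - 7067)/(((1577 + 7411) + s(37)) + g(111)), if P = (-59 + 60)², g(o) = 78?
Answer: 3192501347451/82141703 - 261442*√37/82141703 ≈ 38866.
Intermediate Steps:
s(t) = t^(3/2)
P = 1 (P = 1² = 1)
38865 - (P - 7067)/(((1577 + 7411) + s(37)) + g(111)) = 38865 - (1 - 7067)/(((1577 + 7411) + 37^(3/2)) + 78) = 38865 - (-7066)/((8988 + 37*√37) + 78) = 38865 - (-7066)/(9066 + 37*√37) = 38865 + 7066/(9066 + 37*√37)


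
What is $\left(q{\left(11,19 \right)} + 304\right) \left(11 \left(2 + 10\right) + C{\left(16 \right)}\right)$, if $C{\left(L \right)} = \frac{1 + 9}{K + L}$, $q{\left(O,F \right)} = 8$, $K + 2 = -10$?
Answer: $41964$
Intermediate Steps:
$K = -12$ ($K = -2 - 10 = -12$)
$C{\left(L \right)} = \frac{10}{-12 + L}$ ($C{\left(L \right)} = \frac{1 + 9}{-12 + L} = \frac{10}{-12 + L}$)
$\left(q{\left(11,19 \right)} + 304\right) \left(11 \left(2 + 10\right) + C{\left(16 \right)}\right) = \left(8 + 304\right) \left(11 \left(2 + 10\right) + \frac{10}{-12 + 16}\right) = 312 \left(11 \cdot 12 + \frac{10}{4}\right) = 312 \left(132 + 10 \cdot \frac{1}{4}\right) = 312 \left(132 + \frac{5}{2}\right) = 312 \cdot \frac{269}{2} = 41964$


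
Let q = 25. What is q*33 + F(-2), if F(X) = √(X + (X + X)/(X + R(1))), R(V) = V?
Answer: 825 + √2 ≈ 826.41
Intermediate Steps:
F(X) = √(X + 2*X/(1 + X)) (F(X) = √(X + (X + X)/(X + 1)) = √(X + (2*X)/(1 + X)) = √(X + 2*X/(1 + X)))
q*33 + F(-2) = 25*33 + √(-2*(3 - 2)/(1 - 2)) = 825 + √(-2*1/(-1)) = 825 + √(-2*(-1)*1) = 825 + √2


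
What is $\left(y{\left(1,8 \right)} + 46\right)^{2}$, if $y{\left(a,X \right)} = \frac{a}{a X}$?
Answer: $\frac{136161}{64} \approx 2127.5$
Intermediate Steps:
$y{\left(a,X \right)} = \frac{1}{X}$ ($y{\left(a,X \right)} = \frac{a}{X a} = a \frac{1}{X a} = \frac{1}{X}$)
$\left(y{\left(1,8 \right)} + 46\right)^{2} = \left(\frac{1}{8} + 46\right)^{2} = \left(\frac{369}{8}\right)^{2} = \frac{136161}{64}$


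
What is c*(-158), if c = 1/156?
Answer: -79/78 ≈ -1.0128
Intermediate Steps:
c = 1/156 ≈ 0.0064103
c*(-158) = (1/156)*(-158) = -79/78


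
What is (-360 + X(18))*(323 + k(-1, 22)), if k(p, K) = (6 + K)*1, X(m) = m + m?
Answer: -113724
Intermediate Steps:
X(m) = 2*m
k(p, K) = 6 + K
(-360 + X(18))*(323 + k(-1, 22)) = (-360 + 2*18)*(323 + (6 + 22)) = (-360 + 36)*(323 + 28) = -324*351 = -113724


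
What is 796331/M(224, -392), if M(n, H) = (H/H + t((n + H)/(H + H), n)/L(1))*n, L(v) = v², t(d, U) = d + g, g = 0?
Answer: 46843/16 ≈ 2927.7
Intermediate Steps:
t(d, U) = d (t(d, U) = d + 0 = d)
M(n, H) = n*(1 + (H + n)/(2*H)) (M(n, H) = (H/H + ((n + H)/(H + H))/(1²))*n = (1 + ((H + n)/((2*H)))/1)*n = (1 + ((H + n)*(1/(2*H)))*1)*n = (1 + ((H + n)/(2*H))*1)*n = (1 + (H + n)/(2*H))*n = n*(1 + (H + n)/(2*H)))
796331/M(224, -392) = 796331/(((½)*224*(224 + 3*(-392))/(-392))) = 796331/(((½)*224*(-1/392)*(224 - 1176))) = 796331/(((½)*224*(-1/392)*(-952))) = 796331/272 = 796331*(1/272) = 46843/16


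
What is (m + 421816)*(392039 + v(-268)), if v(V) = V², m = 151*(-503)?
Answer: 160433048769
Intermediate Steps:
m = -75953
(m + 421816)*(392039 + v(-268)) = (-75953 + 421816)*(392039 + (-268)²) = 345863*(392039 + 71824) = 345863*463863 = 160433048769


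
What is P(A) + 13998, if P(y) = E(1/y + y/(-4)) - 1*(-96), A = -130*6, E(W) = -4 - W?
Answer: 10838101/780 ≈ 13895.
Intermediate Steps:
A = -780
P(y) = 92 - 1/y + y/4 (P(y) = (-4 - (1/y + y/(-4))) - 1*(-96) = (-4 - (1/y + y*(-1/4))) + 96 = (-4 - (1/y - y/4)) + 96 = (-4 + (-1/y + y/4)) + 96 = (-4 - 1/y + y/4) + 96 = 92 - 1/y + y/4)
P(A) + 13998 = (92 - 1/(-780) + (1/4)*(-780)) + 13998 = (92 - 1*(-1/780) - 195) + 13998 = (92 + 1/780 - 195) + 13998 = -80339/780 + 13998 = 10838101/780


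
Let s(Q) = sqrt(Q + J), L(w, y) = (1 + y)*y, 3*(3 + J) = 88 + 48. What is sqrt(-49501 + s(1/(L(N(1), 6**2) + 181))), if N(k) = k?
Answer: sqrt(-1019845392021 + 4539*sqrt(872187006))/4539 ≈ 222.47*I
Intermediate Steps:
J = 127/3 (J = -3 + (88 + 48)/3 = -3 + (1/3)*136 = -3 + 136/3 = 127/3 ≈ 42.333)
L(w, y) = y*(1 + y)
s(Q) = sqrt(127/3 + Q) (s(Q) = sqrt(Q + 127/3) = sqrt(127/3 + Q))
sqrt(-49501 + s(1/(L(N(1), 6**2) + 181))) = sqrt(-49501 + sqrt(381 + 9/(6**2*(1 + 6**2) + 181))/3) = sqrt(-49501 + sqrt(381 + 9/(36*(1 + 36) + 181))/3) = sqrt(-49501 + sqrt(381 + 9/(36*37 + 181))/3) = sqrt(-49501 + sqrt(381 + 9/(1332 + 181))/3) = sqrt(-49501 + sqrt(381 + 9/1513)/3) = sqrt(-49501 + sqrt(576462/1513)/3) = sqrt(-49501 + (sqrt(872187006)/1513)/3) = sqrt(-49501 + sqrt(872187006)/4539)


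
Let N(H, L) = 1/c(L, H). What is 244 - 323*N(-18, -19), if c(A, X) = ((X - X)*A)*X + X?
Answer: 4715/18 ≈ 261.94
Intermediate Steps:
c(A, X) = X (c(A, X) = (0*A)*X + X = 0*X + X = 0 + X = X)
N(H, L) = 1/H
244 - 323*N(-18, -19) = 244 - 323/(-18) = 244 - 323*(-1/18) = 244 + 323/18 = 4715/18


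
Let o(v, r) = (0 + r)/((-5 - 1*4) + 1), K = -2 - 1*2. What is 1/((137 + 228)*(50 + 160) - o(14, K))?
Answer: 2/153299 ≈ 1.3046e-5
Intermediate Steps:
K = -4 (K = -2 - 2 = -4)
o(v, r) = -r/8 (o(v, r) = r/((-5 - 4) + 1) = r/(-9 + 1) = r/(-8) = r*(-1/8) = -r/8)
1/((137 + 228)*(50 + 160) - o(14, K)) = 1/((137 + 228)*(50 + 160) - (-1)*(-4)/8) = 1/(365*210 - 1*1/2) = 1/(76650 - 1/2) = 1/(153299/2) = 2/153299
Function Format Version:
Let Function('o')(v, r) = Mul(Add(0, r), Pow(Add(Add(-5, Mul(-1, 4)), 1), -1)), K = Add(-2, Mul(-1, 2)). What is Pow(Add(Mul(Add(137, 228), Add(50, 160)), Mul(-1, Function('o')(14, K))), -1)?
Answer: Rational(2, 153299) ≈ 1.3046e-5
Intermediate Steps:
K = -4 (K = Add(-2, -2) = -4)
Function('o')(v, r) = Mul(Rational(-1, 8), r) (Function('o')(v, r) = Mul(r, Pow(Add(Add(-5, -4), 1), -1)) = Mul(r, Pow(Add(-9, 1), -1)) = Mul(r, Pow(-8, -1)) = Mul(r, Rational(-1, 8)) = Mul(Rational(-1, 8), r))
Pow(Add(Mul(Add(137, 228), Add(50, 160)), Mul(-1, Function('o')(14, K))), -1) = Pow(Add(Mul(Add(137, 228), Add(50, 160)), Mul(-1, Mul(Rational(-1, 8), -4))), -1) = Pow(Add(Mul(365, 210), Mul(-1, Rational(1, 2))), -1) = Pow(Add(76650, Rational(-1, 2)), -1) = Pow(Rational(153299, 2), -1) = Rational(2, 153299)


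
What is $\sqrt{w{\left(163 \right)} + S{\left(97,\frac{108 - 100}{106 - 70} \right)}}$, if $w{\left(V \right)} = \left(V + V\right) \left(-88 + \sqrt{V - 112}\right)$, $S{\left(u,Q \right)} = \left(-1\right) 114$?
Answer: $\sqrt{-28802 + 326 \sqrt{51}} \approx 162.71 i$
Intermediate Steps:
$S{\left(u,Q \right)} = -114$
$w{\left(V \right)} = 2 V \left(-88 + \sqrt{-112 + V}\right)$
$\sqrt{w{\left(163 \right)} + S{\left(97,\frac{108 - 100}{106 - 70} \right)}} = \sqrt{2 \cdot 163 \left(-88 + \sqrt{-112 + 163}\right) - 114} = \sqrt{2 \cdot 163 \left(-88 + \sqrt{51}\right) - 114} = \sqrt{\left(-28688 + 326 \sqrt{51}\right) - 114} = \sqrt{-28802 + 326 \sqrt{51}}$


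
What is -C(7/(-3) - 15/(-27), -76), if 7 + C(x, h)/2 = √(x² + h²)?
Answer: 14 - 8*√29257/9 ≈ -138.04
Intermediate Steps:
C(x, h) = -14 + 2*√(h² + x²) (C(x, h) = -14 + 2*√(x² + h²) = -14 + 2*√(h² + x²))
-C(7/(-3) - 15/(-27), -76) = -(-14 + 2*√((-76)² + (7/(-3) - 15/(-27))²)) = -(-14 + 2*√(5776 + (7*(-⅓) - 15*(-1/27))²)) = -(-14 + 2*√(5776 + (-7/3 + 5/9)²)) = -(-14 + 2*√(5776 + (-16/9)²)) = -(-14 + 2*√(5776 + 256/81)) = -(-14 + 2*√(468112/81)) = -(-14 + 2*(4*√29257/9)) = -(-14 + 8*√29257/9) = 14 - 8*√29257/9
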